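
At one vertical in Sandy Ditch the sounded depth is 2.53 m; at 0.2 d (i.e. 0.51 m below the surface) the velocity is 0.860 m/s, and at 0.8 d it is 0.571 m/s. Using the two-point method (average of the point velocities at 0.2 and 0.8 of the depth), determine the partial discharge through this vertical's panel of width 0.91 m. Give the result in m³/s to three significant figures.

v̄ = (0.860 + 0.571) / 2 = 0.7155 m/s
q = v̄ × d × w = 0.7155 × 2.53 × 0.91 = 1.647 m³/s

1.65 m³/s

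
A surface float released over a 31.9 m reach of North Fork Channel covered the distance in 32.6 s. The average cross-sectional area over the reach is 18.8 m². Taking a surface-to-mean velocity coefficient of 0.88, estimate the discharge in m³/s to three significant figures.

16.2 m³/s

v_surface = L / t̄ = 31.9 / 32.6 = 0.9785 m/s
v_mean = 0.88 × 0.9785 = 0.8611 m/s
Q = A × v_mean = 18.8 × 0.8611 = 16.19 m³/s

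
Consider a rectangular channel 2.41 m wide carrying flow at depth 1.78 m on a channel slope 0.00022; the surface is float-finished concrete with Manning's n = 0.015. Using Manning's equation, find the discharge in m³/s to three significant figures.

3.40 m³/s

A = b·y = 2.41 × 1.78 = 4.290 m²
P = b + 2y = 2.41 + 2×1.78 = 5.970 m
R = A/P = 4.290/5.970 = 0.7186 m
Q = (1/n)·A·R^(2/3)·S^(1/2) = (1/0.015) × 4.290 × 0.7186^(2/3) × 0.00022^(1/2) = 3.403 m³/s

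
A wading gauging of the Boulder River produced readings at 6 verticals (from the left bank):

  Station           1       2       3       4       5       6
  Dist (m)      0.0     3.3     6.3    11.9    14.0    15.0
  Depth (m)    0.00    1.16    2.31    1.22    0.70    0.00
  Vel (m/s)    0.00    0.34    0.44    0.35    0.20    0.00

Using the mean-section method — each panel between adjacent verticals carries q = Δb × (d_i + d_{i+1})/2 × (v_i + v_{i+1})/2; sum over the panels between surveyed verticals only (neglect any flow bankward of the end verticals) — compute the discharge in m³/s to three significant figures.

6.85 m³/s

Panel 1-2: Δb = 3.3 m, d̄ = (0.00+1.16)/2 = 0.58, v̄ = (0.00+0.34)/2 = 0.17 → q = 3.3×0.58×0.17 = 0.3254 m³/s
Panel 2-3: Δb = 3 m, d̄ = (1.16+2.31)/2 = 1.735, v̄ = (0.34+0.44)/2 = 0.39 → q = 3×1.735×0.39 = 2.030 m³/s
Panel 3-4: Δb = 5.6 m, d̄ = (2.31+1.22)/2 = 1.765, v̄ = (0.44+0.35)/2 = 0.395 → q = 5.6×1.765×0.395 = 3.904 m³/s
Panel 4-5: Δb = 2.1 m, d̄ = (1.22+0.70)/2 = 0.96, v̄ = (0.35+0.20)/2 = 0.275 → q = 2.1×0.96×0.275 = 0.5544 m³/s
Panel 5-6: Δb = 1 m, d̄ = (0.70+0.00)/2 = 0.35, v̄ = (0.20+0.00)/2 = 0.1 → q = 1×0.35×0.1 = 0.03500 m³/s
Q = Σ q = 6.849 m³/s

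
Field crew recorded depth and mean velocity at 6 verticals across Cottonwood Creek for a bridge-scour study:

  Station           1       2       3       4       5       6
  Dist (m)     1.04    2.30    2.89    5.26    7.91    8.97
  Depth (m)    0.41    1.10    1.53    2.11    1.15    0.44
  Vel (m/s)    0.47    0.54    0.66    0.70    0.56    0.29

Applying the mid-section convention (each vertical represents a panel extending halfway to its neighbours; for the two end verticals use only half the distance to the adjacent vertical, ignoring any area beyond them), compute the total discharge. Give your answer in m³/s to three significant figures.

7.13 m³/s

w_1 = (2.30 − 1.04)/2 = 0.63 m; q_1 = 0.47 × 0.41 × 0.63 = 0.1214 m³/s
w_2 = (2.89 − 1.04)/2 = 0.925 m; q_2 = 0.54 × 1.10 × 0.925 = 0.5495 m³/s
w_3 = (5.26 − 2.30)/2 = 1.48 m; q_3 = 0.66 × 1.53 × 1.48 = 1.495 m³/s
w_4 = (7.91 − 2.89)/2 = 2.51 m; q_4 = 0.70 × 2.11 × 2.51 = 3.707 m³/s
w_5 = (8.97 − 5.26)/2 = 1.855 m; q_5 = 0.56 × 1.15 × 1.855 = 1.195 m³/s
w_6 = (8.97 − 7.91)/2 = 0.53 m; q_6 = 0.29 × 0.44 × 0.53 = 0.06763 m³/s
Q = Σ qᵢ = 7.135 m³/s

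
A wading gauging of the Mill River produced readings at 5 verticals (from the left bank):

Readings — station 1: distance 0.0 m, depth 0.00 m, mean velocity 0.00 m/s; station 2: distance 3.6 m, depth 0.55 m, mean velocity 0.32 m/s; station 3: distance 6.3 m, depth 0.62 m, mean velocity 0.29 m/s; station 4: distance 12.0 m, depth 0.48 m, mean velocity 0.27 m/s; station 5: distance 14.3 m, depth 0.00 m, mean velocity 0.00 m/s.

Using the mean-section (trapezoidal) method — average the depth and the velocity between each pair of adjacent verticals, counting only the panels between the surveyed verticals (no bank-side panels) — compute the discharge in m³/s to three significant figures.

Panel 1-2: Δb = 3.6 m, d̄ = (0.00+0.55)/2 = 0.275, v̄ = (0.00+0.32)/2 = 0.16 → q = 3.6×0.275×0.16 = 0.1584 m³/s
Panel 2-3: Δb = 2.7 m, d̄ = (0.55+0.62)/2 = 0.585, v̄ = (0.32+0.29)/2 = 0.305 → q = 2.7×0.585×0.305 = 0.4817 m³/s
Panel 3-4: Δb = 5.7 m, d̄ = (0.62+0.48)/2 = 0.55, v̄ = (0.29+0.27)/2 = 0.28 → q = 5.7×0.55×0.28 = 0.8778 m³/s
Panel 4-5: Δb = 2.3 m, d̄ = (0.48+0.00)/2 = 0.24, v̄ = (0.27+0.00)/2 = 0.135 → q = 2.3×0.24×0.135 = 0.07452 m³/s
Q = Σ q = 1.592 m³/s

1.59 m³/s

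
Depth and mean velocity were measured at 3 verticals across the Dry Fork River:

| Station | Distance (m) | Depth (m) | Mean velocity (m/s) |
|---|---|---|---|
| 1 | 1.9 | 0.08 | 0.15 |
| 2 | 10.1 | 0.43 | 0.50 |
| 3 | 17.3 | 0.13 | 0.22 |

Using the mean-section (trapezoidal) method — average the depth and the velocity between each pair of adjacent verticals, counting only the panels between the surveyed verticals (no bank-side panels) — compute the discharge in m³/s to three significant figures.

1.41 m³/s

Panel 1-2: Δb = 8.2 m, d̄ = (0.08+0.43)/2 = 0.255, v̄ = (0.15+0.50)/2 = 0.325 → q = 8.2×0.255×0.325 = 0.6796 m³/s
Panel 2-3: Δb = 7.2 m, d̄ = (0.43+0.13)/2 = 0.28, v̄ = (0.50+0.22)/2 = 0.36 → q = 7.2×0.28×0.36 = 0.7258 m³/s
Q = Σ q = 1.405 m³/s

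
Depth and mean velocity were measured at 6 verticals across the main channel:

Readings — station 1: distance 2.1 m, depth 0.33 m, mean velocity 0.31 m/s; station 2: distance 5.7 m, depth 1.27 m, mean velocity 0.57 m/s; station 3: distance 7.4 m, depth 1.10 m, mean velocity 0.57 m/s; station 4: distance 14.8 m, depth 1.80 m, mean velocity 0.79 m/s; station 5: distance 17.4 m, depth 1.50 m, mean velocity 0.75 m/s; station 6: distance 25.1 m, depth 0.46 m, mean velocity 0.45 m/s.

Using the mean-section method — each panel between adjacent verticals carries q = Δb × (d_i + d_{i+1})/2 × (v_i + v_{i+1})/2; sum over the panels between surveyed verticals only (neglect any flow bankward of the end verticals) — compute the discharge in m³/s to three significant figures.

17.5 m³/s

Panel 1-2: Δb = 3.6 m, d̄ = (0.33+1.27)/2 = 0.8, v̄ = (0.31+0.57)/2 = 0.44 → q = 3.6×0.8×0.44 = 1.267 m³/s
Panel 2-3: Δb = 1.7 m, d̄ = (1.27+1.10)/2 = 1.185, v̄ = (0.57+0.57)/2 = 0.57 → q = 1.7×1.185×0.57 = 1.148 m³/s
Panel 3-4: Δb = 7.4 m, d̄ = (1.10+1.80)/2 = 1.45, v̄ = (0.57+0.79)/2 = 0.68 → q = 7.4×1.45×0.68 = 7.296 m³/s
Panel 4-5: Δb = 2.6 m, d̄ = (1.80+1.50)/2 = 1.65, v̄ = (0.79+0.75)/2 = 0.77 → q = 2.6×1.65×0.77 = 3.303 m³/s
Panel 5-6: Δb = 7.7 m, d̄ = (1.50+0.46)/2 = 0.98, v̄ = (0.75+0.45)/2 = 0.6 → q = 7.7×0.98×0.6 = 4.528 m³/s
Q = Σ q = 17.54 m³/s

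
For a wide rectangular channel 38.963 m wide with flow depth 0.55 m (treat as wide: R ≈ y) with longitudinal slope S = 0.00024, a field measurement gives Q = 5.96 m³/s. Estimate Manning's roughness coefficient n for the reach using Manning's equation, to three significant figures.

0.0374

A = b·y = 38.963 × 0.55 = 21.43 m²
Wide channel: R ≈ y = 0.55 m
n = (1/Q)·A·R^(2/3)·S^(1/2) = (1/5.96) × 21.43 × 0.6713 × 0.01549 = 0.03739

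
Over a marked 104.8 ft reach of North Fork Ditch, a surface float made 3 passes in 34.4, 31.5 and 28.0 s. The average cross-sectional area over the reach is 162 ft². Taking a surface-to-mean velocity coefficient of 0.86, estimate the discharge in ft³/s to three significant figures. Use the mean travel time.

466 ft³/s

t̄ = (34.4 + 31.5 + 28.0) / 3 = 31.3 s
v_surface = L / t̄ = 104.8 / 31.3 = 3.348 ft/s
v_mean = 0.86 × 3.348 = 2.879 ft/s
Q = A × v_mean = 162 × 2.879 = 466.5 ft³/s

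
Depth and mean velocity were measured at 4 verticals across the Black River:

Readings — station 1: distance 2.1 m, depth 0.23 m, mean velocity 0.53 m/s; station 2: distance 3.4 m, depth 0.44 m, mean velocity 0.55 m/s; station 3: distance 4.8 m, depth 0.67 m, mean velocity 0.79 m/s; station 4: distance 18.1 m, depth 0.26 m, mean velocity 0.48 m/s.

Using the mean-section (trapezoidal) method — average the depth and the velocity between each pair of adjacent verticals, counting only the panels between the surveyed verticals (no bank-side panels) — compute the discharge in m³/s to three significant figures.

Panel 1-2: Δb = 1.3 m, d̄ = (0.23+0.44)/2 = 0.335, v̄ = (0.53+0.55)/2 = 0.54 → q = 1.3×0.335×0.54 = 0.2352 m³/s
Panel 2-3: Δb = 1.4 m, d̄ = (0.44+0.67)/2 = 0.555, v̄ = (0.55+0.79)/2 = 0.67 → q = 1.4×0.555×0.67 = 0.5206 m³/s
Panel 3-4: Δb = 13.3 m, d̄ = (0.67+0.26)/2 = 0.465, v̄ = (0.79+0.48)/2 = 0.635 → q = 13.3×0.465×0.635 = 3.927 m³/s
Q = Σ q = 4.683 m³/s

4.68 m³/s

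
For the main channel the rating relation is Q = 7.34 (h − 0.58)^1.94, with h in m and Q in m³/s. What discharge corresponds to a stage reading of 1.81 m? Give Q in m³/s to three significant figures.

Q = 7.34 × (1.81 − 0.58)^1.94 = 7.34 × 1.23^1.94 = 10.97 m³/s

11.0 m³/s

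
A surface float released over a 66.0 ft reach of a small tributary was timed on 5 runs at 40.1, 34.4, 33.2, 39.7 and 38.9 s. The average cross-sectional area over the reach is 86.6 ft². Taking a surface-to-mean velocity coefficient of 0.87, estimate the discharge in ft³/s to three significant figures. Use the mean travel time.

t̄ = (40.1 + 34.4 + 33.2 + 39.7 + 38.9) / 5 = 37.26 s
v_surface = L / t̄ = 66.0 / 37.26 = 1.771 ft/s
v_mean = 0.87 × 1.771 = 1.541 ft/s
Q = A × v_mean = 86.6 × 1.541 = 133.5 ft³/s

133 ft³/s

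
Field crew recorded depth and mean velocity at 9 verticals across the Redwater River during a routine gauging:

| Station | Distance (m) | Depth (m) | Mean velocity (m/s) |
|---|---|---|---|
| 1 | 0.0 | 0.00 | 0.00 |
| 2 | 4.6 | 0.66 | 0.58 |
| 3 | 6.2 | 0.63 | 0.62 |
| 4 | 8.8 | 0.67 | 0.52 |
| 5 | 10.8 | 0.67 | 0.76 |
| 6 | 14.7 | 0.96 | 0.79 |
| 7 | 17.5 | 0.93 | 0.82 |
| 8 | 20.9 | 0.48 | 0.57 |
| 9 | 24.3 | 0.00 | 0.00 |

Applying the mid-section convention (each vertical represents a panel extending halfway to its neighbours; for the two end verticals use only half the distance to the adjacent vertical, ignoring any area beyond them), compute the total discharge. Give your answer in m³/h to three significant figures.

36500 m³/h

w_2 = (6.2 − 0.0)/2 = 3.1 m; q_2 = 0.58 × 0.66 × 3.1 = 1.187 m³/s
w_3 = (8.8 − 4.6)/2 = 2.1 m; q_3 = 0.62 × 0.63 × 2.1 = 0.8203 m³/s
w_4 = (10.8 − 6.2)/2 = 2.3 m; q_4 = 0.52 × 0.67 × 2.3 = 0.8013 m³/s
w_5 = (14.7 − 8.8)/2 = 2.95 m; q_5 = 0.76 × 0.67 × 2.95 = 1.502 m³/s
w_6 = (17.5 − 10.8)/2 = 3.35 m; q_6 = 0.79 × 0.96 × 3.35 = 2.541 m³/s
w_7 = (20.9 − 14.7)/2 = 3.1 m; q_7 = 0.82 × 0.93 × 3.1 = 2.364 m³/s
w_8 = (24.3 − 17.5)/2 = 3.4 m; q_8 = 0.57 × 0.48 × 3.4 = 0.9302 m³/s
Stations 1, 9 contribute zero (depth or velocity is 0).
Q = Σ qᵢ = 10.15 m³/s
= 10.15 × 3600 = 36520 m³/h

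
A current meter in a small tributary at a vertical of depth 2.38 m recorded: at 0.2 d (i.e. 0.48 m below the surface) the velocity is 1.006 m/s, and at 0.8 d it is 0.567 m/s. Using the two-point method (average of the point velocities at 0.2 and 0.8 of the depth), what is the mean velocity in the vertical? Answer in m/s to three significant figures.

0.787 m/s

v̄ = (1.006 + 0.567) / 2 = 0.7865 m/s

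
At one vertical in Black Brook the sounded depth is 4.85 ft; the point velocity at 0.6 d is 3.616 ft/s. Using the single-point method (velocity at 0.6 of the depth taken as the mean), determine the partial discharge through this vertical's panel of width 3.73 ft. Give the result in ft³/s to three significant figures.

65.4 ft³/s

v̄ = v₀.₆ = 3.616 ft/s
q = v̄ × d × w = 3.616 × 4.85 × 3.73 = 65.42 ft³/s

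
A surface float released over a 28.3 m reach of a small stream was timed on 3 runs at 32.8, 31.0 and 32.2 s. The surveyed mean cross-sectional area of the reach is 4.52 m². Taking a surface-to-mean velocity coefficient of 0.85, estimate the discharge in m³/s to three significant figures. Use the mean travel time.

3.40 m³/s

t̄ = (32.8 + 31.0 + 32.2) / 3 = 32 s
v_surface = L / t̄ = 28.3 / 32 = 0.8844 m/s
v_mean = 0.85 × 0.8844 = 0.7517 m/s
Q = A × v_mean = 4.52 × 0.7517 = 3.398 m³/s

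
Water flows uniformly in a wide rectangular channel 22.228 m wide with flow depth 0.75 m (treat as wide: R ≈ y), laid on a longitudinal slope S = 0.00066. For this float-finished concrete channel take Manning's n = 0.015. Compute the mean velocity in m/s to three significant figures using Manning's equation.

A = b·y = 22.228 × 0.75 = 16.67 m²
Wide channel: R ≈ y = 0.75 m
Q = (1/n)·A·R^(2/3)·S^(1/2) = (1/0.015) × 16.67 × 0.7500^(2/3) × 0.00066^(1/2) = 23.57 m³/s
V = Q/A = 23.57/16.67 = 1.414 m/s

1.41 m/s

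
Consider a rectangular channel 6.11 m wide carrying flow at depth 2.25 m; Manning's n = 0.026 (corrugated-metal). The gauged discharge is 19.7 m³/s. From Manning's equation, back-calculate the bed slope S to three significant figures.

0.000983

A = b·y = 6.11 × 2.25 = 13.75 m²
P = b + 2y = 6.11 + 2×2.25 = 10.61 m
R = A/P = 13.75/10.61 = 1.296 m
S = (Q·n / (1·A·R^(2/3)))² = (19.7×0.026 / (1×13.75×1.189))² = 0.0009827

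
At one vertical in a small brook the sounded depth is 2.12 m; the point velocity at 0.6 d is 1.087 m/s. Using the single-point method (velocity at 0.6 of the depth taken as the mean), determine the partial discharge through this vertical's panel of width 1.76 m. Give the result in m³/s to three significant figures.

4.06 m³/s

v̄ = v₀.₆ = 1.087 m/s
q = v̄ × d × w = 1.087 × 2.12 × 1.76 = 4.056 m³/s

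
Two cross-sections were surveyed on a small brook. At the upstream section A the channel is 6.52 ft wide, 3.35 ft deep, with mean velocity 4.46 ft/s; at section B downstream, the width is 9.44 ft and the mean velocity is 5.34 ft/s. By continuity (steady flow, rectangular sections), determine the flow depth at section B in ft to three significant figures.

1.93 ft

Q = A₁V₁ = (6.52×3.35) × 4.46 = 97.42 ft³/s
d₂ = Q/(b₂ V₂) = 97.42/(9.44×5.34) = 1.932 ft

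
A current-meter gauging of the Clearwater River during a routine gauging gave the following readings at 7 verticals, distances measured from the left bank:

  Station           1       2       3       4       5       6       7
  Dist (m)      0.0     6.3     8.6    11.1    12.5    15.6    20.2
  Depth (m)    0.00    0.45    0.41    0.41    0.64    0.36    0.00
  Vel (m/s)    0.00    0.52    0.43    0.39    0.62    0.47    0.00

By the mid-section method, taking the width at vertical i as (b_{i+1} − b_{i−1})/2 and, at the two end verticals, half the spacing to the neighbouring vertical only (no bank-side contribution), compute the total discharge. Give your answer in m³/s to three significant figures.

w_2 = (8.6 − 0.0)/2 = 4.3 m; q_2 = 0.52 × 0.45 × 4.3 = 1.006 m³/s
w_3 = (11.1 − 6.3)/2 = 2.4 m; q_3 = 0.43 × 0.41 × 2.4 = 0.4231 m³/s
w_4 = (12.5 − 8.6)/2 = 1.95 m; q_4 = 0.39 × 0.41 × 1.95 = 0.3118 m³/s
w_5 = (15.6 − 11.1)/2 = 2.25 m; q_5 = 0.62 × 0.64 × 2.25 = 0.8928 m³/s
w_6 = (20.2 − 12.5)/2 = 3.85 m; q_6 = 0.47 × 0.36 × 3.85 = 0.6514 m³/s
Stations 1, 7 contribute zero (depth or velocity is 0).
Q = Σ qᵢ = 3.285 m³/s

3.29 m³/s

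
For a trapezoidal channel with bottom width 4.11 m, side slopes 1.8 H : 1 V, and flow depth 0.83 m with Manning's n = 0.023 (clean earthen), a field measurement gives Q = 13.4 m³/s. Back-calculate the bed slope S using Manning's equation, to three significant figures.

0.00834

A = (b + z·y)·y = (4.11 + 1.8×0.83)×0.83 = 4.651 m²
P = b + 2y√(1+z²) = 4.11 + 2×0.83×√(1+1.8²) = 7.528 m
R = A/P = 4.651/7.528 = 0.6179 m
S = (Q·n / (1·A·R^(2/3)))² = (13.4×0.023 / (1×4.651×0.7254))² = 0.008343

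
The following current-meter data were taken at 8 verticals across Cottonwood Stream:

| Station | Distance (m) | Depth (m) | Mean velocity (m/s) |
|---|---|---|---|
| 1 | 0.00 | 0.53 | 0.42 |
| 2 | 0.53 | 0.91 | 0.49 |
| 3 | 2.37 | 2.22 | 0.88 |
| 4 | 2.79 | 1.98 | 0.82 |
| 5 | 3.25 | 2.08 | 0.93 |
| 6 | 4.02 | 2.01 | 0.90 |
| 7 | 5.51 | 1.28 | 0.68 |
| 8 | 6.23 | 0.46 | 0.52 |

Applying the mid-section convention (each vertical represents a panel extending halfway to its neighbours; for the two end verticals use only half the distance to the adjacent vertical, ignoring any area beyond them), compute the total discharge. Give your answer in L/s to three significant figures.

w_1 = (0.53 − 0.00)/2 = 0.265 m; q_1 = 0.42 × 0.53 × 0.265 = 0.05899 m³/s
w_2 = (2.37 − 0.00)/2 = 1.185 m; q_2 = 0.49 × 0.91 × 1.185 = 0.5284 m³/s
w_3 = (2.79 − 0.53)/2 = 1.13 m; q_3 = 0.88 × 2.22 × 1.13 = 2.208 m³/s
w_4 = (3.25 − 2.37)/2 = 0.44 m; q_4 = 0.82 × 1.98 × 0.44 = 0.7144 m³/s
w_5 = (4.02 − 2.79)/2 = 0.615 m; q_5 = 0.93 × 2.08 × 0.615 = 1.190 m³/s
w_6 = (5.51 − 3.25)/2 = 1.13 m; q_6 = 0.90 × 2.01 × 1.13 = 2.044 m³/s
w_7 = (6.23 − 4.02)/2 = 1.105 m; q_7 = 0.68 × 1.28 × 1.105 = 0.9618 m³/s
w_8 = (6.23 − 5.51)/2 = 0.36 m; q_8 = 0.52 × 0.46 × 0.36 = 0.08611 m³/s
Q = Σ qᵢ = 7.791 m³/s
= 7.791 × 1000 = 7791 L/s

7790 L/s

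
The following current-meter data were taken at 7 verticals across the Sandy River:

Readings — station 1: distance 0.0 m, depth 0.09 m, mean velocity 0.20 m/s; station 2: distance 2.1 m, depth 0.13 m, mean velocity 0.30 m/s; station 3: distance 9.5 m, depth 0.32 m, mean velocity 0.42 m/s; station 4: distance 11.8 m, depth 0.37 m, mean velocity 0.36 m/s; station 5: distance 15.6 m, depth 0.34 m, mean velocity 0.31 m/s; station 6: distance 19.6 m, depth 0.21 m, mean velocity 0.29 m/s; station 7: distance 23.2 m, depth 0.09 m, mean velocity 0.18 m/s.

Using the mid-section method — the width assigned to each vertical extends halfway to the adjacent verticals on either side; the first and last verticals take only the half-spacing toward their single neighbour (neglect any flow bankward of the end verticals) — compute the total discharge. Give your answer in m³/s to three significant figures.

1.93 m³/s

w_1 = (2.1 − 0.0)/2 = 1.05 m; q_1 = 0.20 × 0.09 × 1.05 = 0.01890 m³/s
w_2 = (9.5 − 0.0)/2 = 4.75 m; q_2 = 0.30 × 0.13 × 4.75 = 0.1853 m³/s
w_3 = (11.8 − 2.1)/2 = 4.85 m; q_3 = 0.42 × 0.32 × 4.85 = 0.6518 m³/s
w_4 = (15.6 − 9.5)/2 = 3.05 m; q_4 = 0.36 × 0.37 × 3.05 = 0.4063 m³/s
w_5 = (19.6 − 11.8)/2 = 3.9 m; q_5 = 0.31 × 0.34 × 3.9 = 0.4111 m³/s
w_6 = (23.2 − 15.6)/2 = 3.8 m; q_6 = 0.29 × 0.21 × 3.8 = 0.2314 m³/s
w_7 = (23.2 − 19.6)/2 = 1.8 m; q_7 = 0.18 × 0.09 × 1.8 = 0.02916 m³/s
Q = Σ qᵢ = 1.934 m³/s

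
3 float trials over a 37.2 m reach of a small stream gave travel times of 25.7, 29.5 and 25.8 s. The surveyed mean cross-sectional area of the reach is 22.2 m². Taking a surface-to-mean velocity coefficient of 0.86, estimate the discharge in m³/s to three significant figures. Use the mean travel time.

t̄ = (25.7 + 29.5 + 25.8) / 3 = 27 s
v_surface = L / t̄ = 37.2 / 27 = 1.378 m/s
v_mean = 0.86 × 1.378 = 1.185 m/s
Q = A × v_mean = 22.2 × 1.185 = 26.30 m³/s

26.3 m³/s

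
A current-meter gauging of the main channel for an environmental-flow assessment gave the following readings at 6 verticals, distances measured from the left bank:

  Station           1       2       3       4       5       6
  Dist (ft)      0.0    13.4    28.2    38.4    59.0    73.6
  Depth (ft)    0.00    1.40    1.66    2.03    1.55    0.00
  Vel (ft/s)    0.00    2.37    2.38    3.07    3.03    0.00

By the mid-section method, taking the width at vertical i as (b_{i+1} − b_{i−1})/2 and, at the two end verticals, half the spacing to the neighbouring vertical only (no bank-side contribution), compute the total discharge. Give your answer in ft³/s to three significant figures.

275 ft³/s

w_2 = (28.2 − 0.0)/2 = 14.1 ft; q_2 = 2.37 × 1.40 × 14.1 = 46.78 ft³/s
w_3 = (38.4 − 13.4)/2 = 12.5 ft; q_3 = 2.38 × 1.66 × 12.5 = 49.39 ft³/s
w_4 = (59.0 − 28.2)/2 = 15.4 ft; q_4 = 3.07 × 2.03 × 15.4 = 95.97 ft³/s
w_5 = (73.6 − 38.4)/2 = 17.6 ft; q_5 = 3.03 × 1.55 × 17.6 = 82.66 ft³/s
Stations 1, 6 contribute zero (depth or velocity is 0).
Q = Σ qᵢ = 274.8 ft³/s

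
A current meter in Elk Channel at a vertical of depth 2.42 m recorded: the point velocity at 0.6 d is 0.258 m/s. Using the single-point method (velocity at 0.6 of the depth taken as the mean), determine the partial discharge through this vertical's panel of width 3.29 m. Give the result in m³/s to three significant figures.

2.05 m³/s

v̄ = v₀.₆ = 0.258 m/s
q = v̄ × d × w = 0.2580 × 2.42 × 3.29 = 2.054 m³/s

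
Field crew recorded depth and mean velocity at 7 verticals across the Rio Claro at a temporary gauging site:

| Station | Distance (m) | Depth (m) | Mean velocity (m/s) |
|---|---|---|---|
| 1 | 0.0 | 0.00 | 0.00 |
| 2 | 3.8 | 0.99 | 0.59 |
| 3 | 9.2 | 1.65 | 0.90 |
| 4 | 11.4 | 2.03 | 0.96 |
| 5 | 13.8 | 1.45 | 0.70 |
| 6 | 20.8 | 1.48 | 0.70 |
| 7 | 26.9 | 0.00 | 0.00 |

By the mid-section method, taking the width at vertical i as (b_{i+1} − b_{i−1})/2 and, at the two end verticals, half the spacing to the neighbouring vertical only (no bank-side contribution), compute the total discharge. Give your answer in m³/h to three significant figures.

w_2 = (9.2 − 0.0)/2 = 4.6 m; q_2 = 0.59 × 0.99 × 4.6 = 2.687 m³/s
w_3 = (11.4 − 3.8)/2 = 3.8 m; q_3 = 0.90 × 1.65 × 3.8 = 5.643 m³/s
w_4 = (13.8 − 9.2)/2 = 2.3 m; q_4 = 0.96 × 2.03 × 2.3 = 4.482 m³/s
w_5 = (20.8 − 11.4)/2 = 4.7 m; q_5 = 0.70 × 1.45 × 4.7 = 4.771 m³/s
w_6 = (26.9 − 13.8)/2 = 6.55 m; q_6 = 0.70 × 1.48 × 6.55 = 6.786 m³/s
Stations 1, 7 contribute zero (depth or velocity is 0).
Q = Σ qᵢ = 24.37 m³/s
= 24.37 × 3600 = 87730 m³/h

87700 m³/h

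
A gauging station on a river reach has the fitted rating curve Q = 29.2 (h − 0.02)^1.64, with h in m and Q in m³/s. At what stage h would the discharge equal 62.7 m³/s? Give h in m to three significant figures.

h − h₀ = (Q/C)^(1/b) = (62.7/29.2)^(1/1.64) = 1.594 m
h = 0.02 + 1.594 = 1.614 m

1.61 m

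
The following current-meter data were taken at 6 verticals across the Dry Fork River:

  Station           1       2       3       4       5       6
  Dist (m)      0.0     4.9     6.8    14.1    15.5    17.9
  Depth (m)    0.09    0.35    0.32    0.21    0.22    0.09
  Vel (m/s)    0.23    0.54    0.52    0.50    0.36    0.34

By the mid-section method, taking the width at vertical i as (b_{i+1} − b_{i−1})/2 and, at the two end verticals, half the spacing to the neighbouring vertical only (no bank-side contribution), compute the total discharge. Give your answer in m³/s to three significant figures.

2.10 m³/s

w_1 = (4.9 − 0.0)/2 = 2.45 m; q_1 = 0.23 × 0.09 × 2.45 = 0.05072 m³/s
w_2 = (6.8 − 0.0)/2 = 3.4 m; q_2 = 0.54 × 0.35 × 3.4 = 0.6426 m³/s
w_3 = (14.1 − 4.9)/2 = 4.6 m; q_3 = 0.52 × 0.32 × 4.6 = 0.7654 m³/s
w_4 = (15.5 − 6.8)/2 = 4.35 m; q_4 = 0.50 × 0.21 × 4.35 = 0.4568 m³/s
w_5 = (17.9 − 14.1)/2 = 1.9 m; q_5 = 0.36 × 0.22 × 1.9 = 0.1505 m³/s
w_6 = (17.9 − 15.5)/2 = 1.2 m; q_6 = 0.34 × 0.09 × 1.2 = 0.03672 m³/s
Q = Σ qᵢ = 2.103 m³/s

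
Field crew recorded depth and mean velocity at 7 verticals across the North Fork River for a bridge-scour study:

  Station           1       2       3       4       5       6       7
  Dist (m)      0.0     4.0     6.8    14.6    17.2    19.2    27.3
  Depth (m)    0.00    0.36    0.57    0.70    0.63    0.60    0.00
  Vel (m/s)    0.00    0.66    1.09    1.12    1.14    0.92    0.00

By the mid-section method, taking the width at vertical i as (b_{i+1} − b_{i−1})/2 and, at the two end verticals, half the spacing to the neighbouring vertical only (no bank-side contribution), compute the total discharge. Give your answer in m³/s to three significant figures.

12.6 m³/s

w_2 = (6.8 − 0.0)/2 = 3.4 m; q_2 = 0.66 × 0.36 × 3.4 = 0.8078 m³/s
w_3 = (14.6 − 4.0)/2 = 5.3 m; q_3 = 1.09 × 0.57 × 5.3 = 3.293 m³/s
w_4 = (17.2 − 6.8)/2 = 5.2 m; q_4 = 1.12 × 0.70 × 5.2 = 4.077 m³/s
w_5 = (19.2 − 14.6)/2 = 2.3 m; q_5 = 1.14 × 0.63 × 2.3 = 1.652 m³/s
w_6 = (27.3 − 17.2)/2 = 5.05 m; q_6 = 0.92 × 0.60 × 5.05 = 2.788 m³/s
Stations 1, 7 contribute zero (depth or velocity is 0).
Q = Σ qᵢ = 12.62 m³/s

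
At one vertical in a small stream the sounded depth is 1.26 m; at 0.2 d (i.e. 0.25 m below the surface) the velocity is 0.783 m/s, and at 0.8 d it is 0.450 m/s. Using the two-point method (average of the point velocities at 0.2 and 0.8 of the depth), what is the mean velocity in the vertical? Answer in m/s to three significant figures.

0.617 m/s

v̄ = (0.783 + 0.450) / 2 = 0.6165 m/s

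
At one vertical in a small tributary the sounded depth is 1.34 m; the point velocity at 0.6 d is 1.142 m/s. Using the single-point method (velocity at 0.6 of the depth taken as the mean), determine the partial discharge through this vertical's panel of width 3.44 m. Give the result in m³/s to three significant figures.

v̄ = v₀.₆ = 1.142 m/s
q = v̄ × d × w = 1.142 × 1.34 × 3.44 = 5.264 m³/s

5.26 m³/s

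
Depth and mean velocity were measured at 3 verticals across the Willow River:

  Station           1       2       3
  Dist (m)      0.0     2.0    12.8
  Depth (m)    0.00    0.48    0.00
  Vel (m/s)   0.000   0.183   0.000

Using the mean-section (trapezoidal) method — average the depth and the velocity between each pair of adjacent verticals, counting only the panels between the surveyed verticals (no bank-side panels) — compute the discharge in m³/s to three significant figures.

0.281 m³/s

Panel 1-2: Δb = 2 m, d̄ = (0.00+0.48)/2 = 0.24, v̄ = (0.000+0.183)/2 = 0.0915 → q = 2×0.24×0.0915 = 0.04392 m³/s
Panel 2-3: Δb = 10.8 m, d̄ = (0.48+0.00)/2 = 0.24, v̄ = (0.183+0.000)/2 = 0.0915 → q = 10.8×0.24×0.0915 = 0.2372 m³/s
Q = Σ q = 0.2811 m³/s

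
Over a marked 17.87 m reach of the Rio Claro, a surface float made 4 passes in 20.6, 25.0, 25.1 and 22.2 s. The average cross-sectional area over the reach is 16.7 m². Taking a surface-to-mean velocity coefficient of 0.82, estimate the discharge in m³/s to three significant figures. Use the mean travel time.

10.5 m³/s

t̄ = (20.6 + 25.0 + 25.1 + 22.2) / 4 = 23.225 s
v_surface = L / t̄ = 17.87 / 23.225 = 0.7694 m/s
v_mean = 0.82 × 0.7694 = 0.6309 m/s
Q = A × v_mean = 16.7 × 0.6309 = 10.54 m³/s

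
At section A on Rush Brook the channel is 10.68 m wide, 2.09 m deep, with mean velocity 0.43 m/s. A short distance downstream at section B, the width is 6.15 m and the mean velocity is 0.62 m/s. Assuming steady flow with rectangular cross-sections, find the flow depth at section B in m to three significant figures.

Q = A₁V₁ = (10.68×2.09) × 0.43 = 9.598 m³/s
d₂ = Q/(b₂ V₂) = 9.598/(6.15×0.62) = 2.517 m

2.52 m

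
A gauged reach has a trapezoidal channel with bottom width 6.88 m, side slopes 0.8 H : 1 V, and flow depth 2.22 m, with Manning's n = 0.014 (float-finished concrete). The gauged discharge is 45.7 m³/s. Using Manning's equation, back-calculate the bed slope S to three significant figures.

0.000629

A = (b + z·y)·y = (6.88 + 0.8×2.22)×2.22 = 19.22 m²
P = b + 2y√(1+z²) = 6.88 + 2×2.22×√(1+0.8²) = 12.57 m
R = A/P = 19.22/12.57 = 1.529 m
S = (Q·n / (1·A·R^(2/3)))² = (45.7×0.014 / (1×19.22×1.327))² = 0.0006292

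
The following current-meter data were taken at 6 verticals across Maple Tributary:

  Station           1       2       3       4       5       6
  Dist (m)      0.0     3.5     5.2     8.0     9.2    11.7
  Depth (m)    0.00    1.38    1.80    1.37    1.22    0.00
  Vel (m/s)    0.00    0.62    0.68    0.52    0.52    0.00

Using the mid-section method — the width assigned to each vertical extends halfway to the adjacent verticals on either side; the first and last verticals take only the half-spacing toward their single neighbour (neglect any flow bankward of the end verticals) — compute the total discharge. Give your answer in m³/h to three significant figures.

w_2 = (5.2 − 0.0)/2 = 2.6 m; q_2 = 0.62 × 1.38 × 2.6 = 2.225 m³/s
w_3 = (8.0 − 3.5)/2 = 2.25 m; q_3 = 0.68 × 1.80 × 2.25 = 2.754 m³/s
w_4 = (9.2 − 5.2)/2 = 2 m; q_4 = 0.52 × 1.37 × 2 = 1.425 m³/s
w_5 = (11.7 − 8.0)/2 = 1.85 m; q_5 = 0.52 × 1.22 × 1.85 = 1.174 m³/s
Stations 1, 6 contribute zero (depth or velocity is 0).
Q = Σ qᵢ = 7.577 m³/s
= 7.577 × 3600 = 27280 m³/h

27300 m³/h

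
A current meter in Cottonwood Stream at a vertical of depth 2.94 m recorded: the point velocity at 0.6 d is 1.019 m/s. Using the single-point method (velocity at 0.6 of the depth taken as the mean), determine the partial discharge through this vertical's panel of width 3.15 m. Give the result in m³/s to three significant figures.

v̄ = v₀.₆ = 1.019 m/s
q = v̄ × d × w = 1.019 × 2.94 × 3.15 = 9.437 m³/s

9.44 m³/s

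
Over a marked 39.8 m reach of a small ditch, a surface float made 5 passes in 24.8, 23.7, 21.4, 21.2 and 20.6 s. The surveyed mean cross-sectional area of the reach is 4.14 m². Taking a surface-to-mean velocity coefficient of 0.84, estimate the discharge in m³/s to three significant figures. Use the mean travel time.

t̄ = (24.8 + 23.7 + 21.4 + 21.2 + 20.6) / 5 = 22.34 s
v_surface = L / t̄ = 39.8 / 22.34 = 1.782 m/s
v_mean = 0.84 × 1.782 = 1.497 m/s
Q = A × v_mean = 4.14 × 1.497 = 6.196 m³/s

6.20 m³/s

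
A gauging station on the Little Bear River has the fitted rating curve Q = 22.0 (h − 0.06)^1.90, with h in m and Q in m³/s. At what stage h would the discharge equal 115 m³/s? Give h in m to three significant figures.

h − h₀ = (Q/C)^(1/b) = (115/22.0)^(1/1.90) = 2.388 m
h = 0.06 + 2.388 = 2.448 m

2.45 m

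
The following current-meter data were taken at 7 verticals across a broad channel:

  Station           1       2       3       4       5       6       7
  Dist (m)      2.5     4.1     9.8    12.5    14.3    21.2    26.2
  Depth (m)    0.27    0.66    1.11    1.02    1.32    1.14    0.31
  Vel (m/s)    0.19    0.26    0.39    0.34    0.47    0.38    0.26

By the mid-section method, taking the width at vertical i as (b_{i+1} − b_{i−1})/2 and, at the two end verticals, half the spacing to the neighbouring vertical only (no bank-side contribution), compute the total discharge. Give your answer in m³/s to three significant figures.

w_1 = (4.1 − 2.5)/2 = 0.8 m; q_1 = 0.19 × 0.27 × 0.8 = 0.04104 m³/s
w_2 = (9.8 − 2.5)/2 = 3.65 m; q_2 = 0.26 × 0.66 × 3.65 = 0.6263 m³/s
w_3 = (12.5 − 4.1)/2 = 4.2 m; q_3 = 0.39 × 1.11 × 4.2 = 1.818 m³/s
w_4 = (14.3 − 9.8)/2 = 2.25 m; q_4 = 0.34 × 1.02 × 2.25 = 0.7803 m³/s
w_5 = (21.2 − 12.5)/2 = 4.35 m; q_5 = 0.47 × 1.32 × 4.35 = 2.699 m³/s
w_6 = (26.2 − 14.3)/2 = 5.95 m; q_6 = 0.38 × 1.14 × 5.95 = 2.578 m³/s
w_7 = (26.2 − 21.2)/2 = 2.5 m; q_7 = 0.26 × 0.31 × 2.5 = 0.2015 m³/s
Q = Σ qᵢ = 8.744 m³/s

8.74 m³/s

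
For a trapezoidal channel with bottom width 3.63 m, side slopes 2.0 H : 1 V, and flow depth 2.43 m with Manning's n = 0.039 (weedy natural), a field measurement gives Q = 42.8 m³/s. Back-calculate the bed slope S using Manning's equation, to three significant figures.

A = (b + z·y)·y = (3.63 + 2.0×2.43)×2.43 = 20.63 m²
P = b + 2y√(1+z²) = 3.63 + 2×2.43×√(1+2.0²) = 14.50 m
R = A/P = 20.63/14.50 = 1.423 m
S = (Q·n / (1·A·R^(2/3)))² = (42.8×0.039 / (1×20.63×1.265))² = 0.004090

0.00409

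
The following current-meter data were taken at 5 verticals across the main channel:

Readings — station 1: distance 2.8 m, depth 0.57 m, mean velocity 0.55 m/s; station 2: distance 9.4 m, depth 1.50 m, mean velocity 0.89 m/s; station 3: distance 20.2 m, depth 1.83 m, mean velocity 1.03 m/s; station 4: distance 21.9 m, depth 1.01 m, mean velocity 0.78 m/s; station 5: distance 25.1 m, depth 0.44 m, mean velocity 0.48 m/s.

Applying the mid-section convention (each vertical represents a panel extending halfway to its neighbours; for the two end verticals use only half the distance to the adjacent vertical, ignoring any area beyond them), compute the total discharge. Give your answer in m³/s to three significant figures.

26.7 m³/s

w_1 = (9.4 − 2.8)/2 = 3.3 m; q_1 = 0.55 × 0.57 × 3.3 = 1.035 m³/s
w_2 = (20.2 − 2.8)/2 = 8.7 m; q_2 = 0.89 × 1.50 × 8.7 = 11.61 m³/s
w_3 = (21.9 − 9.4)/2 = 6.25 m; q_3 = 1.03 × 1.83 × 6.25 = 11.78 m³/s
w_4 = (25.1 − 20.2)/2 = 2.45 m; q_4 = 0.78 × 1.01 × 2.45 = 1.930 m³/s
w_5 = (25.1 − 21.9)/2 = 1.6 m; q_5 = 0.48 × 0.44 × 1.6 = 0.3379 m³/s
Q = Σ qᵢ = 26.70 m³/s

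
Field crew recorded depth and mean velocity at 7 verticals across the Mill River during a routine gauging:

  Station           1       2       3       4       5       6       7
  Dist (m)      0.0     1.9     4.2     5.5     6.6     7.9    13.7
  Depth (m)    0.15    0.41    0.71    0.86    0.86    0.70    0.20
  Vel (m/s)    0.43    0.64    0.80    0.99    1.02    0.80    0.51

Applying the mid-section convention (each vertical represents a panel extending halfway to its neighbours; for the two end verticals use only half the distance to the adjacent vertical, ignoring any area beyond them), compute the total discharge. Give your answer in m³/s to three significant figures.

5.99 m³/s

w_1 = (1.9 − 0.0)/2 = 0.95 m; q_1 = 0.43 × 0.15 × 0.95 = 0.06128 m³/s
w_2 = (4.2 − 0.0)/2 = 2.1 m; q_2 = 0.64 × 0.41 × 2.1 = 0.5510 m³/s
w_3 = (5.5 − 1.9)/2 = 1.8 m; q_3 = 0.80 × 0.71 × 1.8 = 1.022 m³/s
w_4 = (6.6 − 4.2)/2 = 1.2 m; q_4 = 0.99 × 0.86 × 1.2 = 1.022 m³/s
w_5 = (7.9 − 5.5)/2 = 1.2 m; q_5 = 1.02 × 0.86 × 1.2 = 1.053 m³/s
w_6 = (13.7 − 6.6)/2 = 3.55 m; q_6 = 0.80 × 0.70 × 3.55 = 1.988 m³/s
w_7 = (13.7 − 7.9)/2 = 2.9 m; q_7 = 0.51 × 0.20 × 2.9 = 0.2958 m³/s
Q = Σ qᵢ = 5.993 m³/s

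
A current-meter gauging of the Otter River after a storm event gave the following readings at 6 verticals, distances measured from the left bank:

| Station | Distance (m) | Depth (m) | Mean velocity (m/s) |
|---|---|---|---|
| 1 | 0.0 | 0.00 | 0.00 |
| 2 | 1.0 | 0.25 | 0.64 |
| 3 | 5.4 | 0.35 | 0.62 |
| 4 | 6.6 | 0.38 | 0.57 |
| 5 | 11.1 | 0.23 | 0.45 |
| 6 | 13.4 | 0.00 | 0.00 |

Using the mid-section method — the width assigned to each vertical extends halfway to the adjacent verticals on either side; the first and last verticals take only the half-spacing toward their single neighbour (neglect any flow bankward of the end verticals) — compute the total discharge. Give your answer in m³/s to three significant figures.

w_2 = (5.4 − 0.0)/2 = 2.7 m; q_2 = 0.64 × 0.25 × 2.7 = 0.4320 m³/s
w_3 = (6.6 − 1.0)/2 = 2.8 m; q_3 = 0.62 × 0.35 × 2.8 = 0.6076 m³/s
w_4 = (11.1 − 5.4)/2 = 2.85 m; q_4 = 0.57 × 0.38 × 2.85 = 0.6173 m³/s
w_5 = (13.4 − 6.6)/2 = 3.4 m; q_5 = 0.45 × 0.23 × 3.4 = 0.3519 m³/s
Stations 1, 6 contribute zero (depth or velocity is 0).
Q = Σ qᵢ = 2.009 m³/s

2.01 m³/s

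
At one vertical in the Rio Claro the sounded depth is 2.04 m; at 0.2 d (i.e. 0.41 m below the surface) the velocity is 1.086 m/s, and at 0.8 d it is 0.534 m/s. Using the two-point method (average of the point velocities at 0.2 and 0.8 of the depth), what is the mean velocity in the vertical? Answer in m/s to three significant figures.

0.810 m/s

v̄ = (1.086 + 0.534) / 2 = 0.8100 m/s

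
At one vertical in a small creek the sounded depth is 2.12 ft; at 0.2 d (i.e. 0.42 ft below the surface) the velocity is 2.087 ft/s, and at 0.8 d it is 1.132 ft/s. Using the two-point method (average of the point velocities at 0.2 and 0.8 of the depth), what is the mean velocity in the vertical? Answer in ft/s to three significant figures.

1.61 ft/s

v̄ = (2.087 + 1.132) / 2 = 1.610 ft/s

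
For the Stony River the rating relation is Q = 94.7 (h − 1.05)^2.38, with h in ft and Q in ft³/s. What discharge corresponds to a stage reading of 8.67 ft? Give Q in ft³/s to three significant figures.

11900 ft³/s

Q = 94.7 × (8.67 − 1.05)^2.38 = 94.7 × 7.62^2.38 = 11900 ft³/s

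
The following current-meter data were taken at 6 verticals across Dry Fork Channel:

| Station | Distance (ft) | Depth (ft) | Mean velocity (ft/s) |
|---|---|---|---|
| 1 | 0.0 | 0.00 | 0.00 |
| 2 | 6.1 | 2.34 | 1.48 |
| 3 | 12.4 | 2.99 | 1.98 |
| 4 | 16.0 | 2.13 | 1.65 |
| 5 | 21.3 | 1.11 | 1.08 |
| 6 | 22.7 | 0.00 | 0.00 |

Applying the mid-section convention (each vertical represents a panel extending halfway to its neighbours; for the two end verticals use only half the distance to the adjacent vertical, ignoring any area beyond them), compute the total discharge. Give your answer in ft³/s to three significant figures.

70.4 ft³/s

w_2 = (12.4 − 0.0)/2 = 6.2 ft; q_2 = 1.48 × 2.34 × 6.2 = 21.47 ft³/s
w_3 = (16.0 − 6.1)/2 = 4.95 ft; q_3 = 1.98 × 2.99 × 4.95 = 29.30 ft³/s
w_4 = (21.3 − 12.4)/2 = 4.45 ft; q_4 = 1.65 × 2.13 × 4.45 = 15.64 ft³/s
w_5 = (22.7 − 16.0)/2 = 3.35 ft; q_5 = 1.08 × 1.11 × 3.35 = 4.016 ft³/s
Stations 1, 6 contribute zero (depth or velocity is 0).
Q = Σ qᵢ = 70.43 ft³/s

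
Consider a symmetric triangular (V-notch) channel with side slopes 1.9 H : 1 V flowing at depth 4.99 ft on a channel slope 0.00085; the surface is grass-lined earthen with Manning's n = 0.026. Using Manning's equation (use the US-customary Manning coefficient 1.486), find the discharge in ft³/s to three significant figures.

A = z·y² = 1.9×4.99² = 47.31 ft²
P = 2y√(1+z²) = 2×4.99×√(1+1.9²) = 21.43 ft
R = A/P = 47.31/21.43 = 2.208 ft
Q = (1.486/n)·A·R^(2/3)·S^(1/2) = (1.486/0.026) × 47.31 × 2.208^(2/3) × 0.00085^(1/2) = 133.7 ft³/s

134 ft³/s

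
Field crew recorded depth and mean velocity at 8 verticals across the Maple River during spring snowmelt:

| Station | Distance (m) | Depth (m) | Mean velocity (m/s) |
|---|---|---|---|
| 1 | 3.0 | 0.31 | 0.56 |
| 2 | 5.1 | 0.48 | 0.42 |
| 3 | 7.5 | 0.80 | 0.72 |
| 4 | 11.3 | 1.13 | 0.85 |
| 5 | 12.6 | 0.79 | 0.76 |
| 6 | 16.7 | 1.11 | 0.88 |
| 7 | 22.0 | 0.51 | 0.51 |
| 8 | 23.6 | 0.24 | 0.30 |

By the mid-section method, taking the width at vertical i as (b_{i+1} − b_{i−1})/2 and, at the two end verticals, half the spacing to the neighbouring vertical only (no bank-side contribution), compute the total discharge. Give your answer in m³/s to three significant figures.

w_1 = (5.1 − 3.0)/2 = 1.05 m; q_1 = 0.56 × 0.31 × 1.05 = 0.1823 m³/s
w_2 = (7.5 − 3.0)/2 = 2.25 m; q_2 = 0.42 × 0.48 × 2.25 = 0.4536 m³/s
w_3 = (11.3 − 5.1)/2 = 3.1 m; q_3 = 0.72 × 0.80 × 3.1 = 1.786 m³/s
w_4 = (12.6 − 7.5)/2 = 2.55 m; q_4 = 0.85 × 1.13 × 2.55 = 2.449 m³/s
w_5 = (16.7 − 11.3)/2 = 2.7 m; q_5 = 0.76 × 0.79 × 2.7 = 1.621 m³/s
w_6 = (22.0 − 12.6)/2 = 4.7 m; q_6 = 0.88 × 1.11 × 4.7 = 4.591 m³/s
w_7 = (23.6 − 16.7)/2 = 3.45 m; q_7 = 0.51 × 0.51 × 3.45 = 0.8973 m³/s
w_8 = (23.6 − 22.0)/2 = 0.8 m; q_8 = 0.30 × 0.24 × 0.8 = 0.05760 m³/s
Q = Σ qᵢ = 12.04 m³/s

12.0 m³/s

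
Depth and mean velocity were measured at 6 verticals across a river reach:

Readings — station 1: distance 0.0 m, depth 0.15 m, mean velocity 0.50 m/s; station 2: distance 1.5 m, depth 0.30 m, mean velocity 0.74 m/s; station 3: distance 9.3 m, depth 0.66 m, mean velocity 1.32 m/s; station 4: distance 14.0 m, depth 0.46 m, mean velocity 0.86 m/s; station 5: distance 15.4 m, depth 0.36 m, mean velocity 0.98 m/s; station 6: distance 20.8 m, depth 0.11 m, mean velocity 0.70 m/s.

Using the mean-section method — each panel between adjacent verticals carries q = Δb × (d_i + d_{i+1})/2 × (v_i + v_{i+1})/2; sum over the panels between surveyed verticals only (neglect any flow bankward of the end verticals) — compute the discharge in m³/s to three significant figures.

8.53 m³/s

Panel 1-2: Δb = 1.5 m, d̄ = (0.15+0.30)/2 = 0.225, v̄ = (0.50+0.74)/2 = 0.62 → q = 1.5×0.225×0.62 = 0.2093 m³/s
Panel 2-3: Δb = 7.8 m, d̄ = (0.30+0.66)/2 = 0.48, v̄ = (0.74+1.32)/2 = 1.03 → q = 7.8×0.48×1.03 = 3.856 m³/s
Panel 3-4: Δb = 4.7 m, d̄ = (0.66+0.46)/2 = 0.56, v̄ = (1.32+0.86)/2 = 1.09 → q = 4.7×0.56×1.09 = 2.869 m³/s
Panel 4-5: Δb = 1.4 m, d̄ = (0.46+0.36)/2 = 0.41, v̄ = (0.86+0.98)/2 = 0.92 → q = 1.4×0.41×0.92 = 0.5281 m³/s
Panel 5-6: Δb = 5.4 m, d̄ = (0.36+0.11)/2 = 0.235, v̄ = (0.98+0.70)/2 = 0.84 → q = 5.4×0.235×0.84 = 1.066 m³/s
Q = Σ q = 8.528 m³/s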